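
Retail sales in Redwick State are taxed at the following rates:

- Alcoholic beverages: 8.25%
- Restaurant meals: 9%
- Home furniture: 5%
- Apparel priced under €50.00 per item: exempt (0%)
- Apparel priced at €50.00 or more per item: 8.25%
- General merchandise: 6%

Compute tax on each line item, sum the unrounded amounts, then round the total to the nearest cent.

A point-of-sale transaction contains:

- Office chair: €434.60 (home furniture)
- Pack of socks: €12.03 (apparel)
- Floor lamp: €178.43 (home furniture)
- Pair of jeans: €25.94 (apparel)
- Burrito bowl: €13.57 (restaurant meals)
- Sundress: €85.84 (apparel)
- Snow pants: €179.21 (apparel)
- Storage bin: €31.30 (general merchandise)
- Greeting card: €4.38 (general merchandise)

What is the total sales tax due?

Office chair €434.60: home furniture → 5% → €21.73
Pack of socks €12.03: apparel, under €50.00 → 0% → €0.00
Floor lamp €178.43: home furniture → 5% → €8.9215
Pair of jeans €25.94: apparel, under €50.00 → 0% → €0.00
Burrito bowl €13.57: restaurant meals → 9% → €1.2213
Sundress €85.84: apparel, €50.00 or more → 8.25% → €7.0818
Snow pants €179.21: apparel, €50.00 or more → 8.25% → €14.784825
Storage bin €31.30: general merchandise → 6% → €1.878
Greeting card €4.38: general merchandise → 6% → €0.2628
Unrounded tax sum = €55.880225 → €55.88

€55.88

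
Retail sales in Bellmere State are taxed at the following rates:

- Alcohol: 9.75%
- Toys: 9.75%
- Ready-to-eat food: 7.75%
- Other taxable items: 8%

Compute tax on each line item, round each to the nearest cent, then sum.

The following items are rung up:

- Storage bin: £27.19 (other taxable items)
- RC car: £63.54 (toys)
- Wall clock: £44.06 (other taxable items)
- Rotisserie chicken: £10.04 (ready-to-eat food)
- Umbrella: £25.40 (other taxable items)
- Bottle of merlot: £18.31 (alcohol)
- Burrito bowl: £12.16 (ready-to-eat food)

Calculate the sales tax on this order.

Storage bin £27.19: other taxable items → 8% → £2.18
RC car £63.54: toys → 9.75% → £6.20
Wall clock £44.06: other taxable items → 8% → £3.52
Rotisserie chicken £10.04: ready-to-eat food → 7.75% → £0.78
Umbrella £25.40: other taxable items → 8% → £2.03
Bottle of merlot £18.31: alcohol → 9.75% → £1.79
Burrito bowl £12.16: ready-to-eat food → 7.75% → £0.94
Total tax = £2.18 + £6.20 + £3.52 + £0.78 + £2.03 + £1.79 + £0.94 = £17.44

£17.44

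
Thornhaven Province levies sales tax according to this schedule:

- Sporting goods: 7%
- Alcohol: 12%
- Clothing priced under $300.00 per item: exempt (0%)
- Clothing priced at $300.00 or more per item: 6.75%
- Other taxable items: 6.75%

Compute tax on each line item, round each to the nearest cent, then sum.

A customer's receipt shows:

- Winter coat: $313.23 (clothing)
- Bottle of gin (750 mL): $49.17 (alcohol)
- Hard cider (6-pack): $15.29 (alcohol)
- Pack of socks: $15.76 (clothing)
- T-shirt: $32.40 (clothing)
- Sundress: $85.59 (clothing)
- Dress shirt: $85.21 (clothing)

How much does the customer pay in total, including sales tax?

Winter coat $313.23: clothing, $300.00 or more → 6.75% → $21.14
Bottle of gin (750 mL) $49.17: alcohol → 12% → $5.90
Hard cider (6-pack) $15.29: alcohol → 12% → $1.83
Pack of socks $15.76: clothing, under $300.00 → 0% → $0.00
T-shirt $32.40: clothing, under $300.00 → 0% → $0.00
Sundress $85.59: clothing, under $300.00 → 0% → $0.00
Dress shirt $85.21: clothing, under $300.00 → 0% → $0.00
Subtotal = $596.65; tax = $28.87; total due = $625.52

$625.52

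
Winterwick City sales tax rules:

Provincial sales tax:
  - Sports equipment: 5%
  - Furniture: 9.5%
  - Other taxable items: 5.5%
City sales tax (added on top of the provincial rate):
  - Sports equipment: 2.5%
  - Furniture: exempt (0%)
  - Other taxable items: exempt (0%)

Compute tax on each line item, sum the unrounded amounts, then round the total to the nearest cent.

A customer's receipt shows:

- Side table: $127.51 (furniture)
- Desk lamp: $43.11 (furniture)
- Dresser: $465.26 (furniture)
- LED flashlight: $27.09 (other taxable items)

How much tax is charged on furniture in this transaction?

Side table $127.51: furniture → 9.5% + 0% city = 9.5% → $12.11345
Desk lamp $43.11: furniture → 9.5% + 0% city = 9.5% → $4.09545
Dresser $465.26: furniture → 9.5% + 0% city = 9.5% → $44.1997
Tax on furniture: unrounded sum = $60.4086 → $60.41

$60.41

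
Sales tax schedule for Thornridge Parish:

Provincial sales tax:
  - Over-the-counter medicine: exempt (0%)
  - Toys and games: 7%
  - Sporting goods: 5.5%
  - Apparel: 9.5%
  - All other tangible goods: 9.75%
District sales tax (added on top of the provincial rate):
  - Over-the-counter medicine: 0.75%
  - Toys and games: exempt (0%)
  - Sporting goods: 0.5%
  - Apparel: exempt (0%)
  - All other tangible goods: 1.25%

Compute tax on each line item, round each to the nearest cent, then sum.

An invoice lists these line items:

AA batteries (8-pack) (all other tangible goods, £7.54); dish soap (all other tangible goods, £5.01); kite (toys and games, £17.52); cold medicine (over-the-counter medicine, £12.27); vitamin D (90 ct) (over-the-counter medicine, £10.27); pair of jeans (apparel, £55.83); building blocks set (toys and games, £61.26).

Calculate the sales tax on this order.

AA batteries (8-pack) £7.54: all other tangible goods → 9.75% + 1.25% district = 11% → £0.83
Dish soap £5.01: all other tangible goods → 9.75% + 1.25% district = 11% → £0.55
Kite £17.52: toys and games → 7% + 0% district = 7% → £1.23
Cold medicine £12.27: over-the-counter medicine → 0% + 0.75% district = 0.75% → £0.09
Vitamin D (90 ct) £10.27: over-the-counter medicine → 0% + 0.75% district = 0.75% → £0.08
Pair of jeans £55.83: apparel → 9.5% + 0% district = 9.5% → £5.30
Building blocks set £61.26: toys and games → 7% + 0% district = 7% → £4.29
Total tax = £0.83 + £0.55 + £1.23 + £0.09 + £0.08 + £5.30 + £4.29 = £12.37

£12.37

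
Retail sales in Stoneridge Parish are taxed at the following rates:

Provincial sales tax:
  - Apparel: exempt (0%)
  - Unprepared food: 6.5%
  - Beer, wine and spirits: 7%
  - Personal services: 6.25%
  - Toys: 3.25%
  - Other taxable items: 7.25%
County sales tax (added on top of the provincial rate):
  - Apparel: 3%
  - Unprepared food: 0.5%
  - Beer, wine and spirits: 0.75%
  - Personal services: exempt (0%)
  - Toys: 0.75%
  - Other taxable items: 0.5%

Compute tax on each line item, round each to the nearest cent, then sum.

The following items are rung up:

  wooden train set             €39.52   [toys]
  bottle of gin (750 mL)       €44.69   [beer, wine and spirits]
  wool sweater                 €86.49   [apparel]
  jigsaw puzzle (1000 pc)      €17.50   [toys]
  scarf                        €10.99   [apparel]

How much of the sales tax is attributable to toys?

€2.28

Wooden train set €39.52: toys → 3.25% + 0.75% county = 4% → €1.58
Jigsaw puzzle (1000 pc) €17.50: toys → 3.25% + 0.75% county = 4% → €0.70
Tax on toys = €1.58 + €0.70 = €2.28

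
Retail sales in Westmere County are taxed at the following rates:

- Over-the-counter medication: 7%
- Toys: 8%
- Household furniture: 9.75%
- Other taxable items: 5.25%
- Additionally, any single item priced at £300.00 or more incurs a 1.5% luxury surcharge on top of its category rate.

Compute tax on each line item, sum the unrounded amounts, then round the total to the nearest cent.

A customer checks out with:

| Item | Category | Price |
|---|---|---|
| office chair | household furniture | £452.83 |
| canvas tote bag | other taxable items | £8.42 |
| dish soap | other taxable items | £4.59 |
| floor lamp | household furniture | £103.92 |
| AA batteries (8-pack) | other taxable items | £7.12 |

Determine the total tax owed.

£62.13

Office chair £452.83: household furniture → 9.75% + 1.5% surcharge = 11.25% → £50.943375
Canvas tote bag £8.42: other taxable items → 5.25% → £0.44205
Dish soap £4.59: other taxable items → 5.25% → £0.240975
Floor lamp £103.92: household furniture → 9.75% → £10.1322
AA batteries (8-pack) £7.12: other taxable items → 5.25% → £0.3738
Unrounded tax sum = £62.1324 → £62.13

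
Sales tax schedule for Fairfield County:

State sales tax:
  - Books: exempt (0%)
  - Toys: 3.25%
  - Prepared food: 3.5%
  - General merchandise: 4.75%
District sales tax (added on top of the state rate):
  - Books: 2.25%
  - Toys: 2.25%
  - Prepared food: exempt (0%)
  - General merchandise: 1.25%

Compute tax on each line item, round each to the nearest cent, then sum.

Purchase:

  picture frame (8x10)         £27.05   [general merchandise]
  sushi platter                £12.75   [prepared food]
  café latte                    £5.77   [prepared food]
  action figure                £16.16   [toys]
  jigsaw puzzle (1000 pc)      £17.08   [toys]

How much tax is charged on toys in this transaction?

Action figure £16.16: toys → 3.25% + 2.25% district = 5.5% → £0.89
Jigsaw puzzle (1000 pc) £17.08: toys → 3.25% + 2.25% district = 5.5% → £0.94
Tax on toys = £0.89 + £0.94 = £1.83

£1.83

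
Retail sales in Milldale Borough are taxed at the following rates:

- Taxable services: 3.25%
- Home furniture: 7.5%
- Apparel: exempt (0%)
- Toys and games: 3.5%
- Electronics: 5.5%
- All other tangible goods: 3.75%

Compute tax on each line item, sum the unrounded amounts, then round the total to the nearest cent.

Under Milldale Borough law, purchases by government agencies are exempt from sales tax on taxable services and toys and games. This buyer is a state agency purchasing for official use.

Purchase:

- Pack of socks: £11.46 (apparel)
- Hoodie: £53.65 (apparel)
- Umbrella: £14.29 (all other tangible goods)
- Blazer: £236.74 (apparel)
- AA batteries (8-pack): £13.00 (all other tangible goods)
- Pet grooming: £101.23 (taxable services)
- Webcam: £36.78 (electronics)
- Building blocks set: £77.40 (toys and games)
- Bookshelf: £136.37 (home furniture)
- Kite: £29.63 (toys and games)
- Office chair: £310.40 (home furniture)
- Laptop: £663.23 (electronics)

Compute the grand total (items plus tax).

Pack of socks £11.46: apparel → 0% → £0.00
Hoodie £53.65: apparel → 0% → £0.00
Umbrella £14.29: all other tangible goods → 3.75% → £0.535875
Blazer £236.74: apparel → 0% → £0.00
AA batteries (8-pack) £13.00: all other tangible goods → 3.75% → £0.4875
Pet grooming £101.23: taxable services, buyer-exempt → 0% → £0.00
Webcam £36.78: electronics → 5.5% → £2.0229
Building blocks set £77.40: toys and games, buyer-exempt → 0% → £0.00
Bookshelf £136.37: home furniture → 7.5% → £10.22775
Kite £29.63: toys and games, buyer-exempt → 0% → £0.00
Office chair £310.40: home furniture → 7.5% → £23.28
Laptop £663.23: electronics → 5.5% → £36.47765
Subtotal = £1684.18; unrounded tax = £73.031675 → £73.03; total due = £1757.21

£1757.21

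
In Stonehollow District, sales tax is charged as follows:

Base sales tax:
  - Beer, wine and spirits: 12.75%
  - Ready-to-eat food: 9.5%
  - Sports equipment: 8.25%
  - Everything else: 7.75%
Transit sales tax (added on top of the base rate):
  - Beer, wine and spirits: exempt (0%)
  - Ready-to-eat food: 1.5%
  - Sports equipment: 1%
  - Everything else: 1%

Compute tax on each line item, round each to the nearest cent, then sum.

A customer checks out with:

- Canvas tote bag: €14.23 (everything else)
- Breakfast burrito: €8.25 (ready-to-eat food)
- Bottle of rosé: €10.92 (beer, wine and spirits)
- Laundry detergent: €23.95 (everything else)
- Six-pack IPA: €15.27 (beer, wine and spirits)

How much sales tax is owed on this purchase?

€7.60

Canvas tote bag €14.23: everything else → 7.75% + 1% transit = 8.75% → €1.25
Breakfast burrito €8.25: ready-to-eat food → 9.5% + 1.5% transit = 11% → €0.91
Bottle of rosé €10.92: beer, wine and spirits → 12.75% + 0% transit = 12.75% → €1.39
Laundry detergent €23.95: everything else → 7.75% + 1% transit = 8.75% → €2.10
Six-pack IPA €15.27: beer, wine and spirits → 12.75% + 0% transit = 12.75% → €1.95
Total tax = €1.25 + €0.91 + €1.39 + €2.10 + €1.95 = €7.60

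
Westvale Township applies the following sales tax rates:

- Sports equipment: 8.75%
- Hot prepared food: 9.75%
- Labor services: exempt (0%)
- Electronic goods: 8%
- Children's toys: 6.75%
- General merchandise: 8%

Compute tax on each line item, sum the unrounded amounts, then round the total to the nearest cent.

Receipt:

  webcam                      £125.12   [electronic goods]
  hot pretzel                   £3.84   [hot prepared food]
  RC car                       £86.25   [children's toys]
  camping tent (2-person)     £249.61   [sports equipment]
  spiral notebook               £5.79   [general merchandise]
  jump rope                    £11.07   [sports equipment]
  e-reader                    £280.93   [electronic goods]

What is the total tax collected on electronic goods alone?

Webcam £125.12: electronic goods → 8% → £10.0096
E-reader £280.93: electronic goods → 8% → £22.4744
Tax on electronic goods: unrounded sum = £32.484 → £32.48

£32.48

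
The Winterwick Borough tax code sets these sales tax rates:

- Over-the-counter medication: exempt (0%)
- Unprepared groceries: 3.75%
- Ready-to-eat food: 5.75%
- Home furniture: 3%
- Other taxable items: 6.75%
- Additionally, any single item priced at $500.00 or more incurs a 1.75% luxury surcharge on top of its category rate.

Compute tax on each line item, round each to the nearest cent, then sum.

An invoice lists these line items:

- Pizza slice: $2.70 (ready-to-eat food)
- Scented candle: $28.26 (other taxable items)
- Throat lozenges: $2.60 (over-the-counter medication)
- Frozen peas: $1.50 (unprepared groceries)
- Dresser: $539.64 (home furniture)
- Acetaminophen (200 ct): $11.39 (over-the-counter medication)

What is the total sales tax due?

Pizza slice $2.70: ready-to-eat food → 5.75% → $0.16
Scented candle $28.26: other taxable items → 6.75% → $1.91
Throat lozenges $2.60: over-the-counter medication → 0% → $0.00
Frozen peas $1.50: unprepared groceries → 3.75% → $0.06
Dresser $539.64: home furniture → 3% + 1.75% surcharge = 4.75% → $25.63
Acetaminophen (200 ct) $11.39: over-the-counter medication → 0% → $0.00
Total tax = $0.16 + $1.91 + $0.06 + $25.63 = $27.76

$27.76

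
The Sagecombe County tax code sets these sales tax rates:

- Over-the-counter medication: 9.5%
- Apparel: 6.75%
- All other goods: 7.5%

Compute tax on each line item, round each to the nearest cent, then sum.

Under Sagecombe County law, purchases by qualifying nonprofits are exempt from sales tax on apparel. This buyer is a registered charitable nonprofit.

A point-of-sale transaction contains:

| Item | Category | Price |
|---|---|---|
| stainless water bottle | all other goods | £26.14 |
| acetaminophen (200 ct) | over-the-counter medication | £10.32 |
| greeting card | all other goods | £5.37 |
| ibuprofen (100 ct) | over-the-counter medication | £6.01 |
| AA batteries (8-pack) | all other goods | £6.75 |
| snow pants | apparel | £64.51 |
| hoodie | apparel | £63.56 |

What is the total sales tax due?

£4.42

Stainless water bottle £26.14: all other goods → 7.5% → £1.96
Acetaminophen (200 ct) £10.32: over-the-counter medication → 9.5% → £0.98
Greeting card £5.37: all other goods → 7.5% → £0.40
Ibuprofen (100 ct) £6.01: over-the-counter medication → 9.5% → £0.57
AA batteries (8-pack) £6.75: all other goods → 7.5% → £0.51
Snow pants £64.51: apparel, buyer-exempt → 0% → £0.00
Hoodie £63.56: apparel, buyer-exempt → 0% → £0.00
Total tax = £1.96 + £0.98 + £0.40 + £0.57 + £0.51 = £4.42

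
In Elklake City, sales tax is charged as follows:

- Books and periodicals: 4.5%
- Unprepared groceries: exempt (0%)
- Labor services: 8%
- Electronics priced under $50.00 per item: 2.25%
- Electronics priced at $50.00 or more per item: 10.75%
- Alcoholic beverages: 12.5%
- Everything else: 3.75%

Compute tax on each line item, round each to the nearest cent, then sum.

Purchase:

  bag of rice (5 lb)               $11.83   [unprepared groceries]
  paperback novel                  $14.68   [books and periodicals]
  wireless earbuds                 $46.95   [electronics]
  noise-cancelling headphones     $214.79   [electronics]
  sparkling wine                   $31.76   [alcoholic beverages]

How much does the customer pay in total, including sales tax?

Bag of rice (5 lb) $11.83: unprepared groceries → 0% → $0.00
Paperback novel $14.68: books and periodicals → 4.5% → $0.66
Wireless earbuds $46.95: electronics, under $50.00 → 2.25% → $1.06
Noise-cancelling headphones $214.79: electronics, $50.00 or more → 10.75% → $23.09
Sparkling wine $31.76: alcoholic beverages → 12.5% → $3.97
Subtotal = $320.01; tax = $28.78; total due = $348.79

$348.79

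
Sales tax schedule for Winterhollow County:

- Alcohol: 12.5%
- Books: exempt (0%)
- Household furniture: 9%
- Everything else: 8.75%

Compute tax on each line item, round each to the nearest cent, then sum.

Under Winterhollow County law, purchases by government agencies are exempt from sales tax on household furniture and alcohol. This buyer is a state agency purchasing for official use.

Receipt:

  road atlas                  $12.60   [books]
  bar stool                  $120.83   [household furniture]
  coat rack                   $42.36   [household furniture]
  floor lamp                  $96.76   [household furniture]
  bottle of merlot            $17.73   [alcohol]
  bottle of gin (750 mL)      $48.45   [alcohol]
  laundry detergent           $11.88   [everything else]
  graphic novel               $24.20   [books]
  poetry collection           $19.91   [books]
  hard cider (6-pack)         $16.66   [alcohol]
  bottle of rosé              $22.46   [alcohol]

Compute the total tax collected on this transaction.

$1.04

Road atlas $12.60: books → 0% → $0.00
Bar stool $120.83: household furniture, buyer-exempt → 0% → $0.00
Coat rack $42.36: household furniture, buyer-exempt → 0% → $0.00
Floor lamp $96.76: household furniture, buyer-exempt → 0% → $0.00
Bottle of merlot $17.73: alcohol, buyer-exempt → 0% → $0.00
Bottle of gin (750 mL) $48.45: alcohol, buyer-exempt → 0% → $0.00
Laundry detergent $11.88: everything else → 8.75% → $1.04
Graphic novel $24.20: books → 0% → $0.00
Poetry collection $19.91: books → 0% → $0.00
Hard cider (6-pack) $16.66: alcohol, buyer-exempt → 0% → $0.00
Bottle of rosé $22.46: alcohol, buyer-exempt → 0% → $0.00
Total tax = $1.04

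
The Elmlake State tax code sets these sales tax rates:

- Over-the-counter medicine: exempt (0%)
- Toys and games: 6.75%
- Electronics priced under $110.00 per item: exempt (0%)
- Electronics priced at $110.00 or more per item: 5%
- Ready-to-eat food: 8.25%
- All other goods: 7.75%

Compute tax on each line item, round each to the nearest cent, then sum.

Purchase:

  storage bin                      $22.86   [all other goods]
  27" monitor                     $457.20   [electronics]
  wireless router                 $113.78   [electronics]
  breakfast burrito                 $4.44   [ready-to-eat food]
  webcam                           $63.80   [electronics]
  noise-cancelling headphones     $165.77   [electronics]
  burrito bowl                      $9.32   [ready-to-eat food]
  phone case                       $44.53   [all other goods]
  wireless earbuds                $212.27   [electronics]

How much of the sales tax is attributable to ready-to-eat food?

$1.14

Breakfast burrito $4.44: ready-to-eat food → 8.25% → $0.37
Burrito bowl $9.32: ready-to-eat food → 8.25% → $0.77
Tax on ready-to-eat food = $0.37 + $0.77 = $1.14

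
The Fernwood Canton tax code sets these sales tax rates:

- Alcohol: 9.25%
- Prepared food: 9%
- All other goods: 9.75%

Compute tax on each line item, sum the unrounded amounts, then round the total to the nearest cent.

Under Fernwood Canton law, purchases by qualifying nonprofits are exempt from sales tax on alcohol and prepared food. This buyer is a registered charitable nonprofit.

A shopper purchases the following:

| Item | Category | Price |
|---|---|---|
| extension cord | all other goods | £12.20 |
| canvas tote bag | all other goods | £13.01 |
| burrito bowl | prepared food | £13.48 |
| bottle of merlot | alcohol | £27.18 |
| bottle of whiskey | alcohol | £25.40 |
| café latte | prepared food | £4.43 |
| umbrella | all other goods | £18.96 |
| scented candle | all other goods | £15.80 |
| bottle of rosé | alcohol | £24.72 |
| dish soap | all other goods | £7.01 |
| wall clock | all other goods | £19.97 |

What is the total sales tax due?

Extension cord £12.20: all other goods → 9.75% → £1.1895
Canvas tote bag £13.01: all other goods → 9.75% → £1.268475
Burrito bowl £13.48: prepared food, buyer-exempt → 0% → £0.00
Bottle of merlot £27.18: alcohol, buyer-exempt → 0% → £0.00
Bottle of whiskey £25.40: alcohol, buyer-exempt → 0% → £0.00
Café latte £4.43: prepared food, buyer-exempt → 0% → £0.00
Umbrella £18.96: all other goods → 9.75% → £1.8486
Scented candle £15.80: all other goods → 9.75% → £1.5405
Bottle of rosé £24.72: alcohol, buyer-exempt → 0% → £0.00
Dish soap £7.01: all other goods → 9.75% → £0.683475
Wall clock £19.97: all other goods → 9.75% → £1.947075
Unrounded tax sum = £8.477625 → £8.48

£8.48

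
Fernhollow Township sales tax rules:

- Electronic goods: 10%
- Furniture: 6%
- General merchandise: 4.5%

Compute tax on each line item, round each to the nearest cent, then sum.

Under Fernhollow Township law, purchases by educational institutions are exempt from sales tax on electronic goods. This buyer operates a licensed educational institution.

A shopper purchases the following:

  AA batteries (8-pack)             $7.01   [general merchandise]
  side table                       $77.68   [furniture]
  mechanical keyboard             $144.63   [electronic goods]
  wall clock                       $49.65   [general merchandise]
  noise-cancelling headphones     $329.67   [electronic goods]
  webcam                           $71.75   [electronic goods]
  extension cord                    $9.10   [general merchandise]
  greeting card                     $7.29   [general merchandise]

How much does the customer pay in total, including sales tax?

AA batteries (8-pack) $7.01: general merchandise → 4.5% → $0.32
Side table $77.68: furniture → 6% → $4.66
Mechanical keyboard $144.63: electronic goods, buyer-exempt → 0% → $0.00
Wall clock $49.65: general merchandise → 4.5% → $2.23
Noise-cancelling headphones $329.67: electronic goods, buyer-exempt → 0% → $0.00
Webcam $71.75: electronic goods, buyer-exempt → 0% → $0.00
Extension cord $9.10: general merchandise → 4.5% → $0.41
Greeting card $7.29: general merchandise → 4.5% → $0.33
Subtotal = $696.78; tax = $7.95; total due = $704.73

$704.73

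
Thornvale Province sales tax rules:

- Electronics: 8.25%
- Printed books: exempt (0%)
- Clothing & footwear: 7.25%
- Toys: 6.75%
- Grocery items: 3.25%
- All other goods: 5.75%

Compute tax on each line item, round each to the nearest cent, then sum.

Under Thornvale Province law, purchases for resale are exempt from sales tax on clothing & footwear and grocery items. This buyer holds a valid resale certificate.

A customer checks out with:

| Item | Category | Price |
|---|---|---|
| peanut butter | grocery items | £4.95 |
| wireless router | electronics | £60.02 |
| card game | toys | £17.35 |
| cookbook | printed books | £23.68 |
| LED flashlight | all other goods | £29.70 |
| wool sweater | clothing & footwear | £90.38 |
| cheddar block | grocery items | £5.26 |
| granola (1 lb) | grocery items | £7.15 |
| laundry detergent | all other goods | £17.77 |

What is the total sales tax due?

£8.85

Peanut butter £4.95: grocery items, buyer-exempt → 0% → £0.00
Wireless router £60.02: electronics → 8.25% → £4.95
Card game £17.35: toys → 6.75% → £1.17
Cookbook £23.68: printed books → 0% → £0.00
LED flashlight £29.70: all other goods → 5.75% → £1.71
Wool sweater £90.38: clothing & footwear, buyer-exempt → 0% → £0.00
Cheddar block £5.26: grocery items, buyer-exempt → 0% → £0.00
Granola (1 lb) £7.15: grocery items, buyer-exempt → 0% → £0.00
Laundry detergent £17.77: all other goods → 5.75% → £1.02
Total tax = £4.95 + £1.17 + £1.71 + £1.02 = £8.85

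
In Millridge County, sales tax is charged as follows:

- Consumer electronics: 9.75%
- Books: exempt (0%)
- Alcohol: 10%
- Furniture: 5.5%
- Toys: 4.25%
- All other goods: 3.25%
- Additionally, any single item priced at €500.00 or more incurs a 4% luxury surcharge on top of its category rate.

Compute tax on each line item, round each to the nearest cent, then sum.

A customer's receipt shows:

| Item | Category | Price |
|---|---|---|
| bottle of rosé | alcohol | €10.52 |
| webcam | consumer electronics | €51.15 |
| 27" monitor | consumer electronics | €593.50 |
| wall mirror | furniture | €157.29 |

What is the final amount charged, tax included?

€908.76

Bottle of rosé €10.52: alcohol → 10% → €1.05
Webcam €51.15: consumer electronics → 9.75% → €4.99
27" monitor €593.50: consumer electronics → 9.75% + 4% surcharge = 13.75% → €81.61
Wall mirror €157.29: furniture → 5.5% → €8.65
Subtotal = €812.46; tax = €96.30; total due = €908.76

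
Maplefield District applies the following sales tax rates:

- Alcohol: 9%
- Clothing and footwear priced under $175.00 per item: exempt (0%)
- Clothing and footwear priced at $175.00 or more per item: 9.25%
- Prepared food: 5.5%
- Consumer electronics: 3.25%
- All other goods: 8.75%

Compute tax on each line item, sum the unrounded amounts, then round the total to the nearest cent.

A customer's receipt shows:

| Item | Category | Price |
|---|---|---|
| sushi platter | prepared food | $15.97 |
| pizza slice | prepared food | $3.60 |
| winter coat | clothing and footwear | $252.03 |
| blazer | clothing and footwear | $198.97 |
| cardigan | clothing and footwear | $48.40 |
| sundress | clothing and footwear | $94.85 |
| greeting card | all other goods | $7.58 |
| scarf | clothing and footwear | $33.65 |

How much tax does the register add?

Sushi platter $15.97: prepared food → 5.5% → $0.87835
Pizza slice $3.60: prepared food → 5.5% → $0.198
Winter coat $252.03: clothing and footwear, $175.00 or more → 9.25% → $23.312775
Blazer $198.97: clothing and footwear, $175.00 or more → 9.25% → $18.404725
Cardigan $48.40: clothing and footwear, under $175.00 → 0% → $0.00
Sundress $94.85: clothing and footwear, under $175.00 → 0% → $0.00
Greeting card $7.58: all other goods → 8.75% → $0.66325
Scarf $33.65: clothing and footwear, under $175.00 → 0% → $0.00
Unrounded tax sum = $43.4571 → $43.46

$43.46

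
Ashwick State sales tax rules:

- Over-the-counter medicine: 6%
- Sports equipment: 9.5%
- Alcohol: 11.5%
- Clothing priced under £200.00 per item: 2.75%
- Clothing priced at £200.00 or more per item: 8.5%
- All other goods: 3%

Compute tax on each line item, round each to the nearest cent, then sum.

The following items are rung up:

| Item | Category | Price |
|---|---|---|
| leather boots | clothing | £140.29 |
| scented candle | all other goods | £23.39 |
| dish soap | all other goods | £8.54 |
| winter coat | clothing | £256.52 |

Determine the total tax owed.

£26.62

Leather boots £140.29: clothing, under £200.00 → 2.75% → £3.86
Scented candle £23.39: all other goods → 3% → £0.70
Dish soap £8.54: all other goods → 3% → £0.26
Winter coat £256.52: clothing, £200.00 or more → 8.5% → £21.80
Total tax = £3.86 + £0.70 + £0.26 + £21.80 = £26.62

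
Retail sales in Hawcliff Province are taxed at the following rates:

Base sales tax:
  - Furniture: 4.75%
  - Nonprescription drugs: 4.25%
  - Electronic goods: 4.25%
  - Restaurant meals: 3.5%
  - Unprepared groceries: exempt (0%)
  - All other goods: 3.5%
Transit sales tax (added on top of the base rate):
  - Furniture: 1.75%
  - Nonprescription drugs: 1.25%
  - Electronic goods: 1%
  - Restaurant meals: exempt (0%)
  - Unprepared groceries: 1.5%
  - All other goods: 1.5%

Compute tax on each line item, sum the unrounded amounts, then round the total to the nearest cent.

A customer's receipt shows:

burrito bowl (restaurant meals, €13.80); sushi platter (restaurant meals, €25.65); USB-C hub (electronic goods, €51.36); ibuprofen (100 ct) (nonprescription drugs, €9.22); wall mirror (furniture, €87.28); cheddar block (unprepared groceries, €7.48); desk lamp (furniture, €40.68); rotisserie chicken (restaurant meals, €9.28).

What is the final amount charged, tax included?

€258.09

Burrito bowl €13.80: restaurant meals → 3.5% + 0% transit = 3.5% → €0.483
Sushi platter €25.65: restaurant meals → 3.5% + 0% transit = 3.5% → €0.89775
USB-C hub €51.36: electronic goods → 4.25% + 1% transit = 5.25% → €2.6964
Ibuprofen (100 ct) €9.22: nonprescription drugs → 4.25% + 1.25% transit = 5.5% → €0.5071
Wall mirror €87.28: furniture → 4.75% + 1.75% transit = 6.5% → €5.6732
Cheddar block €7.48: unprepared groceries → 0% + 1.5% transit = 1.5% → €0.1122
Desk lamp €40.68: furniture → 4.75% + 1.75% transit = 6.5% → €2.6442
Rotisserie chicken €9.28: restaurant meals → 3.5% + 0% transit = 3.5% → €0.3248
Subtotal = €244.75; unrounded tax = €13.33865 → €13.34; total due = €258.09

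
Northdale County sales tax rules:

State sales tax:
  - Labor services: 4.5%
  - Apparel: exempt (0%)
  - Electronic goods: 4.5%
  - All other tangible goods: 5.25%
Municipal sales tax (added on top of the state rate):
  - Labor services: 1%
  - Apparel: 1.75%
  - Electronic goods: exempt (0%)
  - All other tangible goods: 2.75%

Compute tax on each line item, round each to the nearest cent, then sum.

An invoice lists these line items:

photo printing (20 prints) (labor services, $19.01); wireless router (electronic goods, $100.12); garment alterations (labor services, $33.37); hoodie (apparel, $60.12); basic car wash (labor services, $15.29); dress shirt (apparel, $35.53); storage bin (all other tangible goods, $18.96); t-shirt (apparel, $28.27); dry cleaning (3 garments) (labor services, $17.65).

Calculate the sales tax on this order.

$12.89

Photo printing (20 prints) $19.01: labor services → 4.5% + 1% municipal = 5.5% → $1.05
Wireless router $100.12: electronic goods → 4.5% + 0% municipal = 4.5% → $4.51
Garment alterations $33.37: labor services → 4.5% + 1% municipal = 5.5% → $1.84
Hoodie $60.12: apparel → 0% + 1.75% municipal = 1.75% → $1.05
Basic car wash $15.29: labor services → 4.5% + 1% municipal = 5.5% → $0.84
Dress shirt $35.53: apparel → 0% + 1.75% municipal = 1.75% → $0.62
Storage bin $18.96: all other tangible goods → 5.25% + 2.75% municipal = 8% → $1.52
T-shirt $28.27: apparel → 0% + 1.75% municipal = 1.75% → $0.49
Dry cleaning (3 garments) $17.65: labor services → 4.5% + 1% municipal = 5.5% → $0.97
Total tax = $1.05 + $4.51 + $1.84 + $1.05 + $0.84 + $0.62 + $1.52 + $0.49 + $0.97 = $12.89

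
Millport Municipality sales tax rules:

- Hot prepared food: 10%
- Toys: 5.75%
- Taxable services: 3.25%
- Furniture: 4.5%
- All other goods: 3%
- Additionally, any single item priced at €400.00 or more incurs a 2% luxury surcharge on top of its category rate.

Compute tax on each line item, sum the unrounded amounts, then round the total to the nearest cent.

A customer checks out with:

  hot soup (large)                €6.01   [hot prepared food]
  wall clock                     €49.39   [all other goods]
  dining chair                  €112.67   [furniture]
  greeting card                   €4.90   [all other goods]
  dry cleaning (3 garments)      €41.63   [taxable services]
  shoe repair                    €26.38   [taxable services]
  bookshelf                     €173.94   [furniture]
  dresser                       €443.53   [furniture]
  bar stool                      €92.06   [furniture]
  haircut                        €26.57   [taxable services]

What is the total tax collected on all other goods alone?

€1.63

Wall clock €49.39: all other goods → 3% → €1.4817
Greeting card €4.90: all other goods → 3% → €0.147
Tax on all other goods: unrounded sum = €1.6287 → €1.63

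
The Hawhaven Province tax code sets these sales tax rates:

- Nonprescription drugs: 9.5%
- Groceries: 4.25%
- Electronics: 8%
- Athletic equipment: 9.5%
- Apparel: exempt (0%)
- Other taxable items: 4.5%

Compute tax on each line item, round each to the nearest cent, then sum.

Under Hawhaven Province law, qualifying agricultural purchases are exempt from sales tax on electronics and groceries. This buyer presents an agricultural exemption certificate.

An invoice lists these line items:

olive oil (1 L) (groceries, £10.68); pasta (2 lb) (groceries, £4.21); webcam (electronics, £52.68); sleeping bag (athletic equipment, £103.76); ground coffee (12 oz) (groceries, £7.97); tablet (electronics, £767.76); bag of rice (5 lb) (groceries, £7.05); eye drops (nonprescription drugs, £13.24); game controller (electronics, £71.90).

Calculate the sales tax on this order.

£11.12

Olive oil (1 L) £10.68: groceries, buyer-exempt → 0% → £0.00
Pasta (2 lb) £4.21: groceries, buyer-exempt → 0% → £0.00
Webcam £52.68: electronics, buyer-exempt → 0% → £0.00
Sleeping bag £103.76: athletic equipment → 9.5% → £9.86
Ground coffee (12 oz) £7.97: groceries, buyer-exempt → 0% → £0.00
Tablet £767.76: electronics, buyer-exempt → 0% → £0.00
Bag of rice (5 lb) £7.05: groceries, buyer-exempt → 0% → £0.00
Eye drops £13.24: nonprescription drugs → 9.5% → £1.26
Game controller £71.90: electronics, buyer-exempt → 0% → £0.00
Total tax = £9.86 + £1.26 = £11.12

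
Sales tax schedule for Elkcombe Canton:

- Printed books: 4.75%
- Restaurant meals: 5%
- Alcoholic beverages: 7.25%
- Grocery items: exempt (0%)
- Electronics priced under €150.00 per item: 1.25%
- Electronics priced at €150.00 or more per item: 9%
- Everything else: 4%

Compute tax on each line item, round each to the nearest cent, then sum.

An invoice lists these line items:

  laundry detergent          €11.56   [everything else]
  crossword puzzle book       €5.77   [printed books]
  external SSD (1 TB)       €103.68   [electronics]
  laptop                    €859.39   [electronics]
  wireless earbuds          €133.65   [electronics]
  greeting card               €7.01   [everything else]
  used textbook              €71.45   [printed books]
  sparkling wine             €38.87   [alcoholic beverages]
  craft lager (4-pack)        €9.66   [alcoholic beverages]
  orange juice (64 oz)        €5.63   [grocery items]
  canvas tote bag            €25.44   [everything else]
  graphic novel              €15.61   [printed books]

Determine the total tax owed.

€90.00

Laundry detergent €11.56: everything else → 4% → €0.46
Crossword puzzle book €5.77: printed books → 4.75% → €0.27
External SSD (1 TB) €103.68: electronics, under €150.00 → 1.25% → €1.30
Laptop €859.39: electronics, €150.00 or more → 9% → €77.35
Wireless earbuds €133.65: electronics, under €150.00 → 1.25% → €1.67
Greeting card €7.01: everything else → 4% → €0.28
Used textbook €71.45: printed books → 4.75% → €3.39
Sparkling wine €38.87: alcoholic beverages → 7.25% → €2.82
Craft lager (4-pack) €9.66: alcoholic beverages → 7.25% → €0.70
Orange juice (64 oz) €5.63: grocery items → 0% → €0.00
Canvas tote bag €25.44: everything else → 4% → €1.02
Graphic novel €15.61: printed books → 4.75% → €0.74
Total tax = €0.46 + €0.27 + €1.30 + €77.35 + €1.67 + €0.28 + €3.39 + €2.82 + €0.70 + €1.02 + €0.74 = €90.00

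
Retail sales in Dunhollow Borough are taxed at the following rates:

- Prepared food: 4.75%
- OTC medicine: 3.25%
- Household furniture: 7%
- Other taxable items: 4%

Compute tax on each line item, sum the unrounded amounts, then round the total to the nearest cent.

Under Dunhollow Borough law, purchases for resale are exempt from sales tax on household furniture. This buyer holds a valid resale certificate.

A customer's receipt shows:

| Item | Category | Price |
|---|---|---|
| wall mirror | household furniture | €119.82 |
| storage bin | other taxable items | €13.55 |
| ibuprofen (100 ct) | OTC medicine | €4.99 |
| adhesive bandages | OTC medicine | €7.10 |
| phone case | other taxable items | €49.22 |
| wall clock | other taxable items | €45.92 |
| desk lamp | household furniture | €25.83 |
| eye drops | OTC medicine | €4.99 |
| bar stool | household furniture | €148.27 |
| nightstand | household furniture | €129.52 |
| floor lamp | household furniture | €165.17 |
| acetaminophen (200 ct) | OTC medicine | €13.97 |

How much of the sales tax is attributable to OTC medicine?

Ibuprofen (100 ct) €4.99: OTC medicine → 3.25% → €0.162175
Adhesive bandages €7.10: OTC medicine → 3.25% → €0.23075
Eye drops €4.99: OTC medicine → 3.25% → €0.162175
Acetaminophen (200 ct) €13.97: OTC medicine → 3.25% → €0.454025
Tax on OTC medicine: unrounded sum = €1.009125 → €1.01

€1.01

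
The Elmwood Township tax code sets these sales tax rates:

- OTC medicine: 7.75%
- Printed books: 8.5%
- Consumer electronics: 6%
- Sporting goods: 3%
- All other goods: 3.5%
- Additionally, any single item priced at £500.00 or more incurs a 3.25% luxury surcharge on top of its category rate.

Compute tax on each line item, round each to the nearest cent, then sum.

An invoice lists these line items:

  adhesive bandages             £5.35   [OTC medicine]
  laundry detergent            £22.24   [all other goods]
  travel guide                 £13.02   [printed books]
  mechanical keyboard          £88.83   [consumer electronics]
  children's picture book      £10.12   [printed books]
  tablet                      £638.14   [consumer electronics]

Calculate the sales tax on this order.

Adhesive bandages £5.35: OTC medicine → 7.75% → £0.41
Laundry detergent £22.24: all other goods → 3.5% → £0.78
Travel guide £13.02: printed books → 8.5% → £1.11
Mechanical keyboard £88.83: consumer electronics → 6% → £5.33
Children's picture book £10.12: printed books → 8.5% → £0.86
Tablet £638.14: consumer electronics → 6% + 3.25% surcharge = 9.25% → £59.03
Total tax = £0.41 + £0.78 + £1.11 + £5.33 + £0.86 + £59.03 = £67.52

£67.52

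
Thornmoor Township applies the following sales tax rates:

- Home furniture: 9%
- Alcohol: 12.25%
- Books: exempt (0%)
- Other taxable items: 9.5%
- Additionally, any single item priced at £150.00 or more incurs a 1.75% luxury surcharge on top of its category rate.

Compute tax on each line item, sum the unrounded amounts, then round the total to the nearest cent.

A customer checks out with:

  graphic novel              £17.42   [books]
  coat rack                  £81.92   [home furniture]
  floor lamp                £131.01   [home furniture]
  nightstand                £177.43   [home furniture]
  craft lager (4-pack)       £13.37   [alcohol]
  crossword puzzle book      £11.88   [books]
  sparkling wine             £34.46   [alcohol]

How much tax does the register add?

Graphic novel £17.42: books → 0% → £0.00
Coat rack £81.92: home furniture → 9% → £7.3728
Floor lamp £131.01: home furniture → 9% → £11.7909
Nightstand £177.43: home furniture → 9% + 1.75% surcharge = 10.75% → £19.073725
Craft lager (4-pack) £13.37: alcohol → 12.25% → £1.637825
Crossword puzzle book £11.88: books → 0% → £0.00
Sparkling wine £34.46: alcohol → 12.25% → £4.22135
Unrounded tax sum = £44.0966 → £44.10

£44.10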